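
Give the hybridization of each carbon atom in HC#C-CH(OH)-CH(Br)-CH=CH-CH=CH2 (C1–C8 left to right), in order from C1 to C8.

C1 sp, C2 sp, C3 sp3, C4 sp3, C5 sp2, C6 sp2, C7 sp2, C8 sp2

C1 has 2 σ bonds, plus two π bonds: steric number 2 → sp.
C2 (2 σ bonds, plus two π bonds) has steric number 2: sp.
C3 has 4 σ bonds: steric number 4 → sp3.
C4 has 4 σ bonds: steric number 4 → sp3.
C5: 3 σ bonds, plus one π bond — 3 electron domains, sp2.
C6 — 3 σ bonds, plus one π bond. Steric number 3, so sp2.
C7: 3 σ bonds, plus one π bond — 3 electron domains, sp2.
C8: 3 σ bonds, plus one π bond — 3 electron domains, sp2.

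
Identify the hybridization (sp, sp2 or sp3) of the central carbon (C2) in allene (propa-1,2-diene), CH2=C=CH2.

Two σ bonds and two π bonds (one to each neighbour) → sp.

sp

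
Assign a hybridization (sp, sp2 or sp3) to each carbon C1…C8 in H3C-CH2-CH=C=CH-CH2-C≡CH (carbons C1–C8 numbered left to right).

C1 has 4 σ bonds: steric number 4 → sp3.
C2 carries 4 σ bonds, giving a steric number of 4, so it is sp3.
C3 is sp2: 3 σ bonds, plus one π bond, 3 electron-density regions.
C4 carries 2 σ bonds, plus two π bonds, giving a steric number of 2, so it is sp.
C5 has 3 σ bonds, plus one π bond: steric number 3 → sp2.
C6 — 4 σ bonds. Steric number 4, so sp3.
C7 (2 σ bonds, plus two π bonds) has steric number 2: sp.
C8 has 2 σ bonds, plus two π bonds: steric number 2 → sp.

C1 sp3, C2 sp3, C3 sp2, C4 sp, C5 sp2, C6 sp3, C7 sp, C8 sp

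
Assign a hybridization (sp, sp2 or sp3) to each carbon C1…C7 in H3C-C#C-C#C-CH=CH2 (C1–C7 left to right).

C1 sp3, C2 sp, C3 sp, C4 sp, C5 sp, C6 sp2, C7 sp2

C1 (4 σ bonds) has steric number 4: sp3.
C2: 2 σ bonds, plus two π bonds; 2 regions of electron density → sp.
C3 is sp: 2 σ bonds, plus two π bonds, 2 electron-density regions.
C4 has 2 σ bonds, plus two π bonds: steric number 2 → sp.
C5 has 2 σ bonds, plus two π bonds: steric number 2 → sp.
C6 is sp2: 3 σ bonds, plus one π bond, 3 electron-density regions.
C7 — 3 σ bonds, plus one π bond. Steric number 3, so sp2.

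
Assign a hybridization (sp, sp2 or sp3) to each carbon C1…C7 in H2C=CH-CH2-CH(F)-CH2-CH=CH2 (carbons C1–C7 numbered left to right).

C1 sp2, C2 sp2, C3 sp3, C4 sp3, C5 sp3, C6 sp2, C7 sp2

C1 is sp2: 3 σ bonds, plus one π bond, 3 electron-density regions.
C2: 3 σ bonds, plus one π bond; 3 regions of electron density → sp2.
C3 carries 4 σ bonds, giving a steric number of 4, so it is sp3.
C4: 4 σ bonds; 4 regions of electron density → sp3.
C5 has 4 σ bonds: steric number 4 → sp3.
C6: 3 σ bonds, plus one π bond — 3 electron domains, sp2.
C7 (3 σ bonds, plus one π bond) has steric number 3: sp2.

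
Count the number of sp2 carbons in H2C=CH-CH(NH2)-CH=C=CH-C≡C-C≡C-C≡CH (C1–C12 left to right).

C1: sp2 ✓
C2: sp2 ✓
C3: sp3
C4: sp2 ✓
C5: sp
C6: sp2 ✓
C7: sp
C8: sp
C9: sp
C10: sp
C11: sp
C12: sp
C1, C2, C4, C6 → 4 sp2 carbons.

4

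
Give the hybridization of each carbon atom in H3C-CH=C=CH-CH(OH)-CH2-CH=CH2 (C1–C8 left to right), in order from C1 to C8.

C1 has 4 σ bonds: steric number 4 → sp3.
C2 is sp2: 3 σ bonds, plus one π bond, 3 electron-density regions.
C3 has 2 σ bonds, plus two π bonds: steric number 2 → sp.
C4 is sp2: 3 σ bonds, plus one π bond, 3 electron-density regions.
C5: 4 σ bonds; 4 regions of electron density → sp3.
C6 (4 σ bonds) has steric number 4: sp3.
C7 has 3 σ bonds, plus one π bond: steric number 3 → sp2.
C8 has 3 σ bonds, plus one π bond: steric number 3 → sp2.

C1 sp3, C2 sp2, C3 sp, C4 sp2, C5 sp3, C6 sp3, C7 sp2, C8 sp2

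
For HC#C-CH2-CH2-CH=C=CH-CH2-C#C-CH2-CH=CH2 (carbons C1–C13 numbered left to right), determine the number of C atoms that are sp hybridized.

5

C1: sp ✓
C2: sp ✓
C3: sp3
C4: sp3
C5: sp2
C6: sp ✓
C7: sp2
C8: sp3
C9: sp ✓
C10: sp ✓
C11: sp3
C12: sp2
C13: sp2
C1, C2, C6, C9, C10 → 5 sp carbons.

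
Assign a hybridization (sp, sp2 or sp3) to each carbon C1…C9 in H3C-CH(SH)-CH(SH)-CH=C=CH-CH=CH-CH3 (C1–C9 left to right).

C1 sp3, C2 sp3, C3 sp3, C4 sp2, C5 sp, C6 sp2, C7 sp2, C8 sp2, C9 sp3

C1: 4 σ bonds — 4 electron domains, sp3.
C2 carries 4 σ bonds, giving a steric number of 4, so it is sp3.
C3 carries 4 σ bonds, giving a steric number of 4, so it is sp3.
C4: 3 σ bonds, plus one π bond; 3 regions of electron density → sp2.
C5: 2 σ bonds, plus two π bonds; 2 regions of electron density → sp.
C6 (3 σ bonds, plus one π bond) has steric number 3: sp2.
C7 (3 σ bonds, plus one π bond) has steric number 3: sp2.
C8 has 3 σ bonds, plus one π bond: steric number 3 → sp2.
C9: 4 σ bonds; 4 regions of electron density → sp3.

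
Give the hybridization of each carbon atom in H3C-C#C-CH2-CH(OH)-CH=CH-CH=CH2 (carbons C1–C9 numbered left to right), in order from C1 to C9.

C1 carries 4 σ bonds, giving a steric number of 4, so it is sp3.
C2: 2 σ bonds, plus two π bonds; 2 regions of electron density → sp.
C3: 2 σ bonds, plus two π bonds; 2 regions of electron density → sp.
C4: 4 σ bonds; 4 regions of electron density → sp3.
C5: 4 σ bonds; 4 regions of electron density → sp3.
C6 carries 3 σ bonds, plus one π bond, giving a steric number of 3, so it is sp2.
C7: 3 σ bonds, plus one π bond; 3 regions of electron density → sp2.
C8 (3 σ bonds, plus one π bond) has steric number 3: sp2.
C9: 3 σ bonds, plus one π bond; 3 regions of electron density → sp2.

C1 sp3, C2 sp, C3 sp, C4 sp3, C5 sp3, C6 sp2, C7 sp2, C8 sp2, C9 sp2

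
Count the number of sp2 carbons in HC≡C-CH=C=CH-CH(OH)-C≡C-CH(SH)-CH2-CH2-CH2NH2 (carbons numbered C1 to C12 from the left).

C1: sp
C2: sp
C3: sp2 ✓
C4: sp
C5: sp2 ✓
C6: sp3
C7: sp
C8: sp
C9: sp3
C10: sp3
C11: sp3
C12: sp3
C3, C5 → 2 sp2 carbons.

2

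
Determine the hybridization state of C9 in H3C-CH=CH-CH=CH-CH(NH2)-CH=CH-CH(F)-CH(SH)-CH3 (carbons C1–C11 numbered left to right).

C9 — 4 σ bonds. Steric number 4, so sp3.

sp^3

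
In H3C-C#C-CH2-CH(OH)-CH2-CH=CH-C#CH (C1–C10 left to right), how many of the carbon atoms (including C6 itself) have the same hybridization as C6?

C6 is sp3 (only σ bonds).
C1: sp3 ✓
C2: sp
C3: sp
C4: sp3 ✓
C5: sp3 ✓
C6: sp3 ✓
C7: sp2
C8: sp2
C9: sp
C10: sp
4 carbons are sp3.

4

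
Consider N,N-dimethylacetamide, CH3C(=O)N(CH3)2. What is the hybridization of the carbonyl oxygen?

The carbonyl oxygen — 1 σ bond and 2 lone pairs, plus one π bond. Steric number 3, so sp2.

sp2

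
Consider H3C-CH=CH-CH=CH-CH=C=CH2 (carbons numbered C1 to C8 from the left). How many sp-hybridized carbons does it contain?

C1: sp3
C2: sp2
C3: sp2
C4: sp2
C5: sp2
C6: sp2
C7: sp ✓
C8: sp2
C7 → 1 sp carbon.

1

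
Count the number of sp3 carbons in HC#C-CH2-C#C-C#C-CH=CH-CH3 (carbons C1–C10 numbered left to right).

C1: sp
C2: sp
C3: sp3 ✓
C4: sp
C5: sp
C6: sp
C7: sp
C8: sp2
C9: sp2
C10: sp3 ✓
C3, C10 → 2 sp3 carbons.

2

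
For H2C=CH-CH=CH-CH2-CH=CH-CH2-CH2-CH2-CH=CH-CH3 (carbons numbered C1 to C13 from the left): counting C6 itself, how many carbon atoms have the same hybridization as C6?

C6 is sp2 (one π bond).
C1: sp2 ✓
C2: sp2 ✓
C3: sp2 ✓
C4: sp2 ✓
C5: sp3
C6: sp2 ✓
C7: sp2 ✓
C8: sp3
C9: sp3
C10: sp3
C11: sp2 ✓
C12: sp2 ✓
C13: sp3
8 carbons are sp2.

8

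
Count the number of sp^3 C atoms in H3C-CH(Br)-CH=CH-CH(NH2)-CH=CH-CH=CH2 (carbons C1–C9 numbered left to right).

3

C1: sp3 ✓
C2: sp3 ✓
C3: sp2
C4: sp2
C5: sp3 ✓
C6: sp2
C7: sp2
C8: sp2
C9: sp2
C1, C2, C5 → 3 sp3 carbons.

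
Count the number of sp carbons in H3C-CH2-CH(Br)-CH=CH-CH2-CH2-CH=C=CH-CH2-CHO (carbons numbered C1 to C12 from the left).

1

C1: sp3
C2: sp3
C3: sp3
C4: sp2
C5: sp2
C6: sp3
C7: sp3
C8: sp2
C9: sp ✓
C10: sp2
C11: sp3
C12: sp2
C9 → 1 sp carbon.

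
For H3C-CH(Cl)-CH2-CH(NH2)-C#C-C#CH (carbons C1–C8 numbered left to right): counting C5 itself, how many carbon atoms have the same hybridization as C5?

4

C5 is sp (two π bonds).
C1: sp3
C2: sp3
C3: sp3
C4: sp3
C5: sp ✓
C6: sp ✓
C7: sp ✓
C8: sp ✓
4 carbons are sp.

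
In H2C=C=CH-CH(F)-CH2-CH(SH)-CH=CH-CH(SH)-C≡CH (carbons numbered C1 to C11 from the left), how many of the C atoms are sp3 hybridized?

C1: sp2
C2: sp
C3: sp2
C4: sp3 ✓
C5: sp3 ✓
C6: sp3 ✓
C7: sp2
C8: sp2
C9: sp3 ✓
C10: sp
C11: sp
C4, C5, C6, C9 → 4 sp3 carbons.

4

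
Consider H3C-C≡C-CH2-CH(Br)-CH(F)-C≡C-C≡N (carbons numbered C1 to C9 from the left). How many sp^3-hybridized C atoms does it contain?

4

C1: sp3 ✓
C2: sp
C3: sp
C4: sp3 ✓
C5: sp3 ✓
C6: sp3 ✓
C7: sp
C8: sp
C9: sp
C1, C4, C5, C6 → 4 sp3 carbons.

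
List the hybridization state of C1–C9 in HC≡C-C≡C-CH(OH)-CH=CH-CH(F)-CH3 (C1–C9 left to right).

C1 sp, C2 sp, C3 sp, C4 sp, C5 sp3, C6 sp2, C7 sp2, C8 sp3, C9 sp3

C1 (2 σ bonds, plus two π bonds) has steric number 2: sp.
C2 — 2 σ bonds, plus two π bonds. Steric number 2, so sp.
C3 has 2 σ bonds, plus two π bonds: steric number 2 → sp.
C4: 2 σ bonds, plus two π bonds; 2 regions of electron density → sp.
C5 has 4 σ bonds: steric number 4 → sp3.
C6 (3 σ bonds, plus one π bond) has steric number 3: sp2.
C7 (3 σ bonds, plus one π bond) has steric number 3: sp2.
C8 is sp3: 4 σ bonds, 4 electron-density regions.
C9: 4 σ bonds; 4 regions of electron density → sp3.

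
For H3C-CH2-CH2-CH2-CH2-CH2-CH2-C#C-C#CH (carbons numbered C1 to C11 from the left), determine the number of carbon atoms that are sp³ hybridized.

7

C1: sp3 ✓
C2: sp3 ✓
C3: sp3 ✓
C4: sp3 ✓
C5: sp3 ✓
C6: sp3 ✓
C7: sp3 ✓
C8: sp
C9: sp
C10: sp
C11: sp
C1, C2, C3, C4, C5, C6, C7 → 7 sp3 carbons.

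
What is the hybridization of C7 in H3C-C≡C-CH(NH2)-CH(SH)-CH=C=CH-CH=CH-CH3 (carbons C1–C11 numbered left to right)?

sp

C7 — 2 σ bonds, plus two π bonds. Steric number 2, so sp.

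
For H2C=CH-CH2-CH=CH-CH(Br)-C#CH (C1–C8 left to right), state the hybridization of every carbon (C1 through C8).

C1 is sp2: 3 σ bonds, plus one π bond, 3 electron-density regions.
C2 has 3 σ bonds, plus one π bond: steric number 3 → sp2.
C3 (4 σ bonds) has steric number 4: sp3.
C4: 3 σ bonds, plus one π bond; 3 regions of electron density → sp2.
C5 carries 3 σ bonds, plus one π bond, giving a steric number of 3, so it is sp2.
C6: 4 σ bonds — 4 electron domains, sp3.
C7: 2 σ bonds, plus two π bonds; 2 regions of electron density → sp.
C8 — 2 σ bonds, plus two π bonds. Steric number 2, so sp.

C1 sp2, C2 sp2, C3 sp3, C4 sp2, C5 sp2, C6 sp3, C7 sp, C8 sp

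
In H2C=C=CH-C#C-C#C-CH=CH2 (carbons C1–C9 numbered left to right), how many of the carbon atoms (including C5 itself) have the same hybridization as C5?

5

C5 is sp (two π bonds).
C1: sp2
C2: sp ✓
C3: sp2
C4: sp ✓
C5: sp ✓
C6: sp ✓
C7: sp ✓
C8: sp2
C9: sp2
5 carbons are sp.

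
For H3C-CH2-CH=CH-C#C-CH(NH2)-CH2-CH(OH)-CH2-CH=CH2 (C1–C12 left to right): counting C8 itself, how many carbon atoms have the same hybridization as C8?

C8 is sp3 (only σ bonds).
C1: sp3 ✓
C2: sp3 ✓
C3: sp2
C4: sp2
C5: sp
C6: sp
C7: sp3 ✓
C8: sp3 ✓
C9: sp3 ✓
C10: sp3 ✓
C11: sp2
C12: sp2
6 carbons are sp3.

6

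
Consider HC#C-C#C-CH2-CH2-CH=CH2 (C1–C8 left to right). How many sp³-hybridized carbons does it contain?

C1: sp
C2: sp
C3: sp
C4: sp
C5: sp3 ✓
C6: sp3 ✓
C7: sp2
C8: sp2
C5, C6 → 2 sp3 carbons.

2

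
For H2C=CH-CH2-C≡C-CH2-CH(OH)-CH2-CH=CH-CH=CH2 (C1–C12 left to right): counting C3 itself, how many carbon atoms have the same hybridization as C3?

C3 is sp3 (only σ bonds).
C1: sp2
C2: sp2
C3: sp3 ✓
C4: sp
C5: sp
C6: sp3 ✓
C7: sp3 ✓
C8: sp3 ✓
C9: sp2
C10: sp2
C11: sp2
C12: sp2
4 carbons are sp3.

4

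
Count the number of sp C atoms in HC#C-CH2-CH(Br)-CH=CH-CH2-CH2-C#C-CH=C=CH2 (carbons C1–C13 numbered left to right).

5

C1: sp ✓
C2: sp ✓
C3: sp3
C4: sp3
C5: sp2
C6: sp2
C7: sp3
C8: sp3
C9: sp ✓
C10: sp ✓
C11: sp2
C12: sp ✓
C13: sp2
C1, C2, C9, C10, C12 → 5 sp carbons.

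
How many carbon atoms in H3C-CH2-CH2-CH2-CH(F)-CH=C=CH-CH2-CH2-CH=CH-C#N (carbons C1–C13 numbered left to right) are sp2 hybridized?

C1: sp3
C2: sp3
C3: sp3
C4: sp3
C5: sp3
C6: sp2 ✓
C7: sp
C8: sp2 ✓
C9: sp3
C10: sp3
C11: sp2 ✓
C12: sp2 ✓
C13: sp
C6, C8, C11, C12 → 4 sp2 carbons.

4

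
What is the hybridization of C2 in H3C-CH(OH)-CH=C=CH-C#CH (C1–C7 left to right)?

C2: 4 σ bonds — 4 electron domains, sp3.

sp3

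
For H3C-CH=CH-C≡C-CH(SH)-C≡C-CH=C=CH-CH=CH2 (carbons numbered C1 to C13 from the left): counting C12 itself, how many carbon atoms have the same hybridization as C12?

C12 is sp2 (one π bond).
C1: sp3
C2: sp2 ✓
C3: sp2 ✓
C4: sp
C5: sp
C6: sp3
C7: sp
C8: sp
C9: sp2 ✓
C10: sp
C11: sp2 ✓
C12: sp2 ✓
C13: sp2 ✓
6 carbons are sp2.

6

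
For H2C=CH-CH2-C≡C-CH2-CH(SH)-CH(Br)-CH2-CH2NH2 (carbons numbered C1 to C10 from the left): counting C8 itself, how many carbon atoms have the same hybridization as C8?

C8 is sp3 (only σ bonds).
C1: sp2
C2: sp2
C3: sp3 ✓
C4: sp
C5: sp
C6: sp3 ✓
C7: sp3 ✓
C8: sp3 ✓
C9: sp3 ✓
C10: sp3 ✓
6 carbons are sp3.

6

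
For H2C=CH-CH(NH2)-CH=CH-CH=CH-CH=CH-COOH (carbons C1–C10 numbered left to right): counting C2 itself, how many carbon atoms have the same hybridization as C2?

C2 is sp2 (one π bond).
C1: sp2 ✓
C2: sp2 ✓
C3: sp3
C4: sp2 ✓
C5: sp2 ✓
C6: sp2 ✓
C7: sp2 ✓
C8: sp2 ✓
C9: sp2 ✓
C10: sp2 ✓
9 carbons are sp2.

9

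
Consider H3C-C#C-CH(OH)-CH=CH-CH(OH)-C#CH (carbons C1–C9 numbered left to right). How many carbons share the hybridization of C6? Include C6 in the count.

2

C6 is sp2 (one π bond).
C1: sp3
C2: sp
C3: sp
C4: sp3
C5: sp2 ✓
C6: sp2 ✓
C7: sp3
C8: sp
C9: sp
2 carbons are sp2.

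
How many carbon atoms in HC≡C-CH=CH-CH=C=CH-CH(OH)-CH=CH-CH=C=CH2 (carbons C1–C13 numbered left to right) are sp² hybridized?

C1: sp
C2: sp
C3: sp2 ✓
C4: sp2 ✓
C5: sp2 ✓
C6: sp
C7: sp2 ✓
C8: sp3
C9: sp2 ✓
C10: sp2 ✓
C11: sp2 ✓
C12: sp
C13: sp2 ✓
C3, C4, C5, C7, C9, C10, C11, C13 → 8 sp2 carbons.

8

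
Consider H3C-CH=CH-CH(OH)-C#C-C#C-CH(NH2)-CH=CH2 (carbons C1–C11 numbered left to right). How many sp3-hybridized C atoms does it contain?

C1: sp3 ✓
C2: sp2
C3: sp2
C4: sp3 ✓
C5: sp
C6: sp
C7: sp
C8: sp
C9: sp3 ✓
C10: sp2
C11: sp2
C1, C4, C9 → 3 sp3 carbons.

3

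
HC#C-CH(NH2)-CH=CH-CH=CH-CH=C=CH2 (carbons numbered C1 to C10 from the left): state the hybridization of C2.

sp

C2: 2 σ bonds, plus two π bonds; 2 regions of electron density → sp.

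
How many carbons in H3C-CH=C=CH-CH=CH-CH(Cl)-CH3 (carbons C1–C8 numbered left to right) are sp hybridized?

1

C1: sp3
C2: sp2
C3: sp ✓
C4: sp2
C5: sp2
C6: sp2
C7: sp3
C8: sp3
C3 → 1 sp carbon.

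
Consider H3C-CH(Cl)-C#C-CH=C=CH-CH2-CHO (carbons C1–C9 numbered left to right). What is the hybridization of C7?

C7: 3 σ bonds, plus one π bond — 3 electron domains, sp2.

sp^2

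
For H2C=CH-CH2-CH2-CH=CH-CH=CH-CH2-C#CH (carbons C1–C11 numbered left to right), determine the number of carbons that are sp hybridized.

C1: sp2
C2: sp2
C3: sp3
C4: sp3
C5: sp2
C6: sp2
C7: sp2
C8: sp2
C9: sp3
C10: sp ✓
C11: sp ✓
C10, C11 → 2 sp carbons.

2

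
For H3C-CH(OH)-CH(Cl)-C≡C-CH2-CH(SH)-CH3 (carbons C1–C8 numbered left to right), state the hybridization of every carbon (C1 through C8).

C1 sp3, C2 sp3, C3 sp3, C4 sp, C5 sp, C6 sp3, C7 sp3, C8 sp3

C1 (4 σ bonds) has steric number 4: sp3.
C2 (4 σ bonds) has steric number 4: sp3.
C3 (4 σ bonds) has steric number 4: sp3.
C4 is sp: 2 σ bonds, plus two π bonds, 2 electron-density regions.
C5 is sp: 2 σ bonds, plus two π bonds, 2 electron-density regions.
C6 (4 σ bonds) has steric number 4: sp3.
C7 carries 4 σ bonds, giving a steric number of 4, so it is sp3.
C8 has 4 σ bonds: steric number 4 → sp3.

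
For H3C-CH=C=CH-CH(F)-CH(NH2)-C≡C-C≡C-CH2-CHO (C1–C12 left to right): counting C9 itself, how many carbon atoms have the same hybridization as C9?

C9 is sp (two π bonds).
C1: sp3
C2: sp2
C3: sp ✓
C4: sp2
C5: sp3
C6: sp3
C7: sp ✓
C8: sp ✓
C9: sp ✓
C10: sp ✓
C11: sp3
C12: sp2
5 carbons are sp.

5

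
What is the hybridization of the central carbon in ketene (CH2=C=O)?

sp

The central carbon is sp: 2 σ bonds, plus two π bonds, 2 electron-density regions.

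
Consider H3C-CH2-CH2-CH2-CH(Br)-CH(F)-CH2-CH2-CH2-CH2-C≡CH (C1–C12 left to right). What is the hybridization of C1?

C1 has 4 σ bonds: steric number 4 → sp3.

sp^3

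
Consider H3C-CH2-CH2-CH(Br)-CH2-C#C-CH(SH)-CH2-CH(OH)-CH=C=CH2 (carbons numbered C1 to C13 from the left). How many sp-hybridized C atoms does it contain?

C1: sp3
C2: sp3
C3: sp3
C4: sp3
C5: sp3
C6: sp ✓
C7: sp ✓
C8: sp3
C9: sp3
C10: sp3
C11: sp2
C12: sp ✓
C13: sp2
C6, C7, C12 → 3 sp carbons.

3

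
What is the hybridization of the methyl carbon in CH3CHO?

sp^3

The methyl carbon carries 4 σ bonds, giving a steric number of 4, so it is sp3.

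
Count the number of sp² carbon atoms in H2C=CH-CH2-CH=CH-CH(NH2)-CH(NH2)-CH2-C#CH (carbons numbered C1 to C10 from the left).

C1: sp2 ✓
C2: sp2 ✓
C3: sp3
C4: sp2 ✓
C5: sp2 ✓
C6: sp3
C7: sp3
C8: sp3
C9: sp
C10: sp
C1, C2, C4, C5 → 4 sp2 carbons.

4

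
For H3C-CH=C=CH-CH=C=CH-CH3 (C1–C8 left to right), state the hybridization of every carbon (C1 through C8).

C1 sp3, C2 sp2, C3 sp, C4 sp2, C5 sp2, C6 sp, C7 sp2, C8 sp3

C1 — 4 σ bonds. Steric number 4, so sp3.
C2: 3 σ bonds, plus one π bond; 3 regions of electron density → sp2.
C3: 2 σ bonds, plus two π bonds; 2 regions of electron density → sp.
C4: 3 σ bonds, plus one π bond — 3 electron domains, sp2.
C5 — 3 σ bonds, plus one π bond. Steric number 3, so sp2.
C6 has 2 σ bonds, plus two π bonds: steric number 2 → sp.
C7 (3 σ bonds, plus one π bond) has steric number 3: sp2.
C8 carries 4 σ bonds, giving a steric number of 4, so it is sp3.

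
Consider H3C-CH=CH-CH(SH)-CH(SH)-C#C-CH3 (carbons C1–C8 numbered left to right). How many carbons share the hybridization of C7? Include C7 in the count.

C7 is sp (two π bonds).
C1: sp3
C2: sp2
C3: sp2
C4: sp3
C5: sp3
C6: sp ✓
C7: sp ✓
C8: sp3
2 carbons are sp.

2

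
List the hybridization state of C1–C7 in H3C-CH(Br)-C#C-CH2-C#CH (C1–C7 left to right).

C1 sp3, C2 sp3, C3 sp, C4 sp, C5 sp3, C6 sp, C7 sp

C1 is sp3: 4 σ bonds, 4 electron-density regions.
C2: 4 σ bonds — 4 electron domains, sp3.
C3: 2 σ bonds, plus two π bonds — 2 electron domains, sp.
C4: 2 σ bonds, plus two π bonds — 2 electron domains, sp.
C5 carries 4 σ bonds, giving a steric number of 4, so it is sp3.
C6 has 2 σ bonds, plus two π bonds: steric number 2 → sp.
C7 — 2 σ bonds, plus two π bonds. Steric number 2, so sp.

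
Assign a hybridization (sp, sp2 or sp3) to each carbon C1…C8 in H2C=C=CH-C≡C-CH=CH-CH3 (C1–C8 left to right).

C1 (3 σ bonds, plus one π bond) has steric number 3: sp2.
C2: 2 σ bonds, plus two π bonds — 2 electron domains, sp.
C3 (3 σ bonds, plus one π bond) has steric number 3: sp2.
C4: 2 σ bonds, plus two π bonds; 2 regions of electron density → sp.
C5 has 2 σ bonds, plus two π bonds: steric number 2 → sp.
C6 carries 3 σ bonds, plus one π bond, giving a steric number of 3, so it is sp2.
C7: 3 σ bonds, plus one π bond; 3 regions of electron density → sp2.
C8 — 4 σ bonds. Steric number 4, so sp3.

C1 sp2, C2 sp, C3 sp2, C4 sp, C5 sp, C6 sp2, C7 sp2, C8 sp3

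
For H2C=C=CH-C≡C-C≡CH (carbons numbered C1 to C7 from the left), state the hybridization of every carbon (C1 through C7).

C1 sp2, C2 sp, C3 sp2, C4 sp, C5 sp, C6 sp, C7 sp

C1 has 3 σ bonds, plus one π bond: steric number 3 → sp2.
C2 — 2 σ bonds, plus two π bonds. Steric number 2, so sp.
C3: 3 σ bonds, plus one π bond; 3 regions of electron density → sp2.
C4 carries 2 σ bonds, plus two π bonds, giving a steric number of 2, so it is sp.
C5 has 2 σ bonds, plus two π bonds: steric number 2 → sp.
C6: 2 σ bonds, plus two π bonds — 2 electron domains, sp.
C7 (2 σ bonds, plus two π bonds) has steric number 2: sp.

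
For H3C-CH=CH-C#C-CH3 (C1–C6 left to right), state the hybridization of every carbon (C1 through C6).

C1 has 4 σ bonds: steric number 4 → sp3.
C2 — 3 σ bonds, plus one π bond. Steric number 3, so sp2.
C3 carries 3 σ bonds, plus one π bond, giving a steric number of 3, so it is sp2.
C4 — 2 σ bonds, plus two π bonds. Steric number 2, so sp.
C5: 2 σ bonds, plus two π bonds — 2 electron domains, sp.
C6: 4 σ bonds; 4 regions of electron density → sp3.

C1 sp3, C2 sp2, C3 sp2, C4 sp, C5 sp, C6 sp3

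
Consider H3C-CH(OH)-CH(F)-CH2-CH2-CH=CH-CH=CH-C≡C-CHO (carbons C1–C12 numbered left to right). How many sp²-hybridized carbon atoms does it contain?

5

C1: sp3
C2: sp3
C3: sp3
C4: sp3
C5: sp3
C6: sp2 ✓
C7: sp2 ✓
C8: sp2 ✓
C9: sp2 ✓
C10: sp
C11: sp
C12: sp2 ✓
C6, C7, C8, C9, C12 → 5 sp2 carbons.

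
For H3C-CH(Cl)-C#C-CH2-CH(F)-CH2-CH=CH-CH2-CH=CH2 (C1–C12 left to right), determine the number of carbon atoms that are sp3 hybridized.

6

C1: sp3 ✓
C2: sp3 ✓
C3: sp
C4: sp
C5: sp3 ✓
C6: sp3 ✓
C7: sp3 ✓
C8: sp2
C9: sp2
C10: sp3 ✓
C11: sp2
C12: sp2
C1, C2, C5, C6, C7, C10 → 6 sp3 carbons.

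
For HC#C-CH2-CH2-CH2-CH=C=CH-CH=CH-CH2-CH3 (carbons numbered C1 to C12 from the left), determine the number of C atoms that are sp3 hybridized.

C1: sp
C2: sp
C3: sp3 ✓
C4: sp3 ✓
C5: sp3 ✓
C6: sp2
C7: sp
C8: sp2
C9: sp2
C10: sp2
C11: sp3 ✓
C12: sp3 ✓
C3, C4, C5, C11, C12 → 5 sp3 carbons.

5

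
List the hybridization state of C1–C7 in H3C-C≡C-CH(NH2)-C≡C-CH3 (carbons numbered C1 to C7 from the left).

C1 is sp3: 4 σ bonds, 4 electron-density regions.
C2 has 2 σ bonds, plus two π bonds: steric number 2 → sp.
C3 has 2 σ bonds, plus two π bonds: steric number 2 → sp.
C4: 4 σ bonds — 4 electron domains, sp3.
C5 — 2 σ bonds, plus two π bonds. Steric number 2, so sp.
C6: 2 σ bonds, plus two π bonds; 2 regions of electron density → sp.
C7 carries 4 σ bonds, giving a steric number of 4, so it is sp3.

C1 sp3, C2 sp, C3 sp, C4 sp3, C5 sp, C6 sp, C7 sp3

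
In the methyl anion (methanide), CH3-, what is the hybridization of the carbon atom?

Three σ bonds + one lone pair = steric number 4 → sp3, pyramidal.

sp3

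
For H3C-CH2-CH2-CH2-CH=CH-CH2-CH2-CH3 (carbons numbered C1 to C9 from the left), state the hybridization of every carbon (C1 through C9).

C1 (4 σ bonds) has steric number 4: sp3.
C2 is sp3: 4 σ bonds, 4 electron-density regions.
C3 carries 4 σ bonds, giving a steric number of 4, so it is sp3.
C4 (4 σ bonds) has steric number 4: sp3.
C5 is sp2: 3 σ bonds, plus one π bond, 3 electron-density regions.
C6 has 3 σ bonds, plus one π bond: steric number 3 → sp2.
C7: 4 σ bonds — 4 electron domains, sp3.
C8 carries 4 σ bonds, giving a steric number of 4, so it is sp3.
C9 is sp3: 4 σ bonds, 4 electron-density regions.

C1 sp3, C2 sp3, C3 sp3, C4 sp3, C5 sp2, C6 sp2, C7 sp3, C8 sp3, C9 sp3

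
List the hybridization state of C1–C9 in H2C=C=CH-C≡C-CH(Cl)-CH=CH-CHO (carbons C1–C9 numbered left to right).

C1 — 3 σ bonds, plus one π bond. Steric number 3, so sp2.
C2 — 2 σ bonds, plus two π bonds. Steric number 2, so sp.
C3 has 3 σ bonds, plus one π bond: steric number 3 → sp2.
C4 carries 2 σ bonds, plus two π bonds, giving a steric number of 2, so it is sp.
C5 has 2 σ bonds, plus two π bonds: steric number 2 → sp.
C6 is sp3: 4 σ bonds, 4 electron-density regions.
C7 has 3 σ bonds, plus one π bond: steric number 3 → sp2.
C8: 3 σ bonds, plus one π bond — 3 electron domains, sp2.
C9 (3 σ bonds, plus one π bond) has steric number 3: sp2.

C1 sp2, C2 sp, C3 sp2, C4 sp, C5 sp, C6 sp3, C7 sp2, C8 sp2, C9 sp2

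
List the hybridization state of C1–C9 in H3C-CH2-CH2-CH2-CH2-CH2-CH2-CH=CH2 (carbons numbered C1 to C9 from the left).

C1 is sp3: 4 σ bonds, 4 electron-density regions.
C2 is sp3: 4 σ bonds, 4 electron-density regions.
C3: 4 σ bonds — 4 electron domains, sp3.
C4 — 4 σ bonds. Steric number 4, so sp3.
C5: 4 σ bonds; 4 regions of electron density → sp3.
C6 — 4 σ bonds. Steric number 4, so sp3.
C7 has 4 σ bonds: steric number 4 → sp3.
C8: 3 σ bonds, plus one π bond — 3 electron domains, sp2.
C9 carries 3 σ bonds, plus one π bond, giving a steric number of 3, so it is sp2.

C1 sp3, C2 sp3, C3 sp3, C4 sp3, C5 sp3, C6 sp3, C7 sp3, C8 sp2, C9 sp2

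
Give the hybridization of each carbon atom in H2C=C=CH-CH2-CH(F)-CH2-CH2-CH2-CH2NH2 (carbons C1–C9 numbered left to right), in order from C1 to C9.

C1 carries 3 σ bonds, plus one π bond, giving a steric number of 3, so it is sp2.
C2 is sp: 2 σ bonds, plus two π bonds, 2 electron-density regions.
C3 has 3 σ bonds, plus one π bond: steric number 3 → sp2.
C4 has 4 σ bonds: steric number 4 → sp3.
C5 — 4 σ bonds. Steric number 4, so sp3.
C6 — 4 σ bonds. Steric number 4, so sp3.
C7: 4 σ bonds; 4 regions of electron density → sp3.
C8 is sp3: 4 σ bonds, 4 electron-density regions.
C9 carries 4 σ bonds, giving a steric number of 4, so it is sp3.

C1 sp2, C2 sp, C3 sp2, C4 sp3, C5 sp3, C6 sp3, C7 sp3, C8 sp3, C9 sp3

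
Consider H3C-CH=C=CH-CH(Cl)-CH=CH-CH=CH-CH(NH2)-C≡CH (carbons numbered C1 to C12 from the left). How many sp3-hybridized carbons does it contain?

3

C1: sp3 ✓
C2: sp2
C3: sp
C4: sp2
C5: sp3 ✓
C6: sp2
C7: sp2
C8: sp2
C9: sp2
C10: sp3 ✓
C11: sp
C12: sp
C1, C5, C10 → 3 sp3 carbons.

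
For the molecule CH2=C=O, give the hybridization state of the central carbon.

sp

The central carbon: 2 σ bonds, plus two π bonds — 2 electron domains, sp.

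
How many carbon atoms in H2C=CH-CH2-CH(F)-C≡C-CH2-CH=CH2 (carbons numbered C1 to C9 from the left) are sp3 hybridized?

C1: sp2
C2: sp2
C3: sp3 ✓
C4: sp3 ✓
C5: sp
C6: sp
C7: sp3 ✓
C8: sp2
C9: sp2
C3, C4, C7 → 3 sp3 carbons.

3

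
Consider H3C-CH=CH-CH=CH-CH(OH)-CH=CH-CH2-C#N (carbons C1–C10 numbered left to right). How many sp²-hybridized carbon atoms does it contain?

C1: sp3
C2: sp2 ✓
C3: sp2 ✓
C4: sp2 ✓
C5: sp2 ✓
C6: sp3
C7: sp2 ✓
C8: sp2 ✓
C9: sp3
C10: sp
C2, C3, C4, C5, C7, C8 → 6 sp2 carbons.

6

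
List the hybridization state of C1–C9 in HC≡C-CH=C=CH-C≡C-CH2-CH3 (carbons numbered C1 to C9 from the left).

C1 sp, C2 sp, C3 sp2, C4 sp, C5 sp2, C6 sp, C7 sp, C8 sp3, C9 sp3

C1 has 2 σ bonds, plus two π bonds: steric number 2 → sp.
C2: 2 σ bonds, plus two π bonds; 2 regions of electron density → sp.
C3: 3 σ bonds, plus one π bond; 3 regions of electron density → sp2.
C4 has 2 σ bonds, plus two π bonds: steric number 2 → sp.
C5 is sp2: 3 σ bonds, plus one π bond, 3 electron-density regions.
C6: 2 σ bonds, plus two π bonds — 2 electron domains, sp.
C7 is sp: 2 σ bonds, plus two π bonds, 2 electron-density regions.
C8 carries 4 σ bonds, giving a steric number of 4, so it is sp3.
C9 has 4 σ bonds: steric number 4 → sp3.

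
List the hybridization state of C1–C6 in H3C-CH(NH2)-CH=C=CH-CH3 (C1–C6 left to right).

C1 — 4 σ bonds. Steric number 4, so sp3.
C2 is sp3: 4 σ bonds, 4 electron-density regions.
C3: 3 σ bonds, plus one π bond — 3 electron domains, sp2.
C4 carries 2 σ bonds, plus two π bonds, giving a steric number of 2, so it is sp.
C5 has 3 σ bonds, plus one π bond: steric number 3 → sp2.
C6: 4 σ bonds; 4 regions of electron density → sp3.

C1 sp3, C2 sp3, C3 sp2, C4 sp, C5 sp2, C6 sp3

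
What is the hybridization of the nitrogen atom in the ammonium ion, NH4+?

Four σ bonds, no lone pair → sp3, tetrahedral.

sp³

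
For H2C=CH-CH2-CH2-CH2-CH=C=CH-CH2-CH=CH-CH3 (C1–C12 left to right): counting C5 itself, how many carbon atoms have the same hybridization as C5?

5

C5 is sp3 (only σ bonds).
C1: sp2
C2: sp2
C3: sp3 ✓
C4: sp3 ✓
C5: sp3 ✓
C6: sp2
C7: sp
C8: sp2
C9: sp3 ✓
C10: sp2
C11: sp2
C12: sp3 ✓
5 carbons are sp3.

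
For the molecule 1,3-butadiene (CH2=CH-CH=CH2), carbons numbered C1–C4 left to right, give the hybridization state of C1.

C1 carries 3 σ bonds, plus one π bond, giving a steric number of 3, so it is sp2.

sp2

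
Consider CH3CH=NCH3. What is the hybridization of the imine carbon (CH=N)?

The imine carbon (CH=N) — 3 σ bonds, plus one π bond. Steric number 3, so sp2.

sp^2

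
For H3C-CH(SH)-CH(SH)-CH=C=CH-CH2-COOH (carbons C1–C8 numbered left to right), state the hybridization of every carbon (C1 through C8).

C1 sp3, C2 sp3, C3 sp3, C4 sp2, C5 sp, C6 sp2, C7 sp3, C8 sp2

C1: 4 σ bonds; 4 regions of electron density → sp3.
C2: 4 σ bonds — 4 electron domains, sp3.
C3: 4 σ bonds; 4 regions of electron density → sp3.
C4 is sp2: 3 σ bonds, plus one π bond, 3 electron-density regions.
C5 — 2 σ bonds, plus two π bonds. Steric number 2, so sp.
C6: 3 σ bonds, plus one π bond — 3 electron domains, sp2.
C7: 4 σ bonds; 4 regions of electron density → sp3.
C8: 3 σ bonds, plus one π bond — 3 electron domains, sp2.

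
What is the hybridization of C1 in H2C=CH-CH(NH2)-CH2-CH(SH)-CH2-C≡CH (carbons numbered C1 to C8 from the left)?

C1: 3 σ bonds, plus one π bond — 3 electron domains, sp2.

sp²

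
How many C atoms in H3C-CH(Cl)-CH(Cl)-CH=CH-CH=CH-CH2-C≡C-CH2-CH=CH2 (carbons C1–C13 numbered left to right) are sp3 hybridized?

5

C1: sp3 ✓
C2: sp3 ✓
C3: sp3 ✓
C4: sp2
C5: sp2
C6: sp2
C7: sp2
C8: sp3 ✓
C9: sp
C10: sp
C11: sp3 ✓
C12: sp2
C13: sp2
C1, C2, C3, C8, C11 → 5 sp3 carbons.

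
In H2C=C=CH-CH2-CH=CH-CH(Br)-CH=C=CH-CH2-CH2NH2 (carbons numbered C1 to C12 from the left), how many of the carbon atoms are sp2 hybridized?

C1: sp2 ✓
C2: sp
C3: sp2 ✓
C4: sp3
C5: sp2 ✓
C6: sp2 ✓
C7: sp3
C8: sp2 ✓
C9: sp
C10: sp2 ✓
C11: sp3
C12: sp3
C1, C3, C5, C6, C8, C10 → 6 sp2 carbons.

6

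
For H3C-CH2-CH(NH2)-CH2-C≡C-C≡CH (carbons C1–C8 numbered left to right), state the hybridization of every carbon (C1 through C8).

C1: 4 σ bonds — 4 electron domains, sp3.
C2 has 4 σ bonds: steric number 4 → sp3.
C3: 4 σ bonds — 4 electron domains, sp3.
C4 has 4 σ bonds: steric number 4 → sp3.
C5: 2 σ bonds, plus two π bonds; 2 regions of electron density → sp.
C6 has 2 σ bonds, plus two π bonds: steric number 2 → sp.
C7: 2 σ bonds, plus two π bonds — 2 electron domains, sp.
C8 — 2 σ bonds, plus two π bonds. Steric number 2, so sp.

C1 sp3, C2 sp3, C3 sp3, C4 sp3, C5 sp, C6 sp, C7 sp, C8 sp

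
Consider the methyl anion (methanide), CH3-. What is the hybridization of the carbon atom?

Three σ bonds + one lone pair = steric number 4 → sp3, pyramidal.

sp³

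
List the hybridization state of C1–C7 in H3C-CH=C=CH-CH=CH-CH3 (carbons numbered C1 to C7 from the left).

C1 carries 4 σ bonds, giving a steric number of 4, so it is sp3.
C2 is sp2: 3 σ bonds, plus one π bond, 3 electron-density regions.
C3: 2 σ bonds, plus two π bonds — 2 electron domains, sp.
C4 has 3 σ bonds, plus one π bond: steric number 3 → sp2.
C5 — 3 σ bonds, plus one π bond. Steric number 3, so sp2.
C6 carries 3 σ bonds, plus one π bond, giving a steric number of 3, so it is sp2.
C7 has 4 σ bonds: steric number 4 → sp3.

C1 sp3, C2 sp2, C3 sp, C4 sp2, C5 sp2, C6 sp2, C7 sp3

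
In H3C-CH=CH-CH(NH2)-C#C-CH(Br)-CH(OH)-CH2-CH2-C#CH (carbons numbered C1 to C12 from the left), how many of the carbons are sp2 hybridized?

2

C1: sp3
C2: sp2 ✓
C3: sp2 ✓
C4: sp3
C5: sp
C6: sp
C7: sp3
C8: sp3
C9: sp3
C10: sp3
C11: sp
C12: sp
C2, C3 → 2 sp2 carbons.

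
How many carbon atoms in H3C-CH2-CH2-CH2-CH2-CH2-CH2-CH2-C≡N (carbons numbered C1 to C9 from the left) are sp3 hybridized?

8

C1: sp3 ✓
C2: sp3 ✓
C3: sp3 ✓
C4: sp3 ✓
C5: sp3 ✓
C6: sp3 ✓
C7: sp3 ✓
C8: sp3 ✓
C9: sp
C1, C2, C3, C4, C5, C6, C7, C8 → 8 sp3 carbons.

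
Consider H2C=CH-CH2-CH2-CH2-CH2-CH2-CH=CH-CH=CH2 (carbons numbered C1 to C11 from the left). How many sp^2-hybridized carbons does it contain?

C1: sp2 ✓
C2: sp2 ✓
C3: sp3
C4: sp3
C5: sp3
C6: sp3
C7: sp3
C8: sp2 ✓
C9: sp2 ✓
C10: sp2 ✓
C11: sp2 ✓
C1, C2, C8, C9, C10, C11 → 6 sp2 carbons.

6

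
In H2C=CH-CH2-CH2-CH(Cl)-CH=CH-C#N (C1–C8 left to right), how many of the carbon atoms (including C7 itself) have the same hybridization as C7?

C7 is sp2 (one π bond).
C1: sp2 ✓
C2: sp2 ✓
C3: sp3
C4: sp3
C5: sp3
C6: sp2 ✓
C7: sp2 ✓
C8: sp
4 carbons are sp2.

4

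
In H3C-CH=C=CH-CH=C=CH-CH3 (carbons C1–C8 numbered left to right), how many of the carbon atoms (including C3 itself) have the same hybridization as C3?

C3 is sp (two π bonds).
C1: sp3
C2: sp2
C3: sp ✓
C4: sp2
C5: sp2
C6: sp ✓
C7: sp2
C8: sp3
2 carbons are sp.

2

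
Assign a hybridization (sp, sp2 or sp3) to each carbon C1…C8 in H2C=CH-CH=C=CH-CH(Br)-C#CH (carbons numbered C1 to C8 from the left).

C1 sp2, C2 sp2, C3 sp2, C4 sp, C5 sp2, C6 sp3, C7 sp, C8 sp

C1 is sp2: 3 σ bonds, plus one π bond, 3 electron-density regions.
C2: 3 σ bonds, plus one π bond — 3 electron domains, sp2.
C3 — 3 σ bonds, plus one π bond. Steric number 3, so sp2.
C4: 2 σ bonds, plus two π bonds — 2 electron domains, sp.
C5 carries 3 σ bonds, plus one π bond, giving a steric number of 3, so it is sp2.
C6 — 4 σ bonds. Steric number 4, so sp3.
C7: 2 σ bonds, plus two π bonds; 2 regions of electron density → sp.
C8: 2 σ bonds, plus two π bonds; 2 regions of electron density → sp.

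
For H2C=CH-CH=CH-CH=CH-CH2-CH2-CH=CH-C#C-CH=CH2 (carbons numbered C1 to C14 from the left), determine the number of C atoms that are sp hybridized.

2

C1: sp2
C2: sp2
C3: sp2
C4: sp2
C5: sp2
C6: sp2
C7: sp3
C8: sp3
C9: sp2
C10: sp2
C11: sp ✓
C12: sp ✓
C13: sp2
C14: sp2
C11, C12 → 2 sp carbons.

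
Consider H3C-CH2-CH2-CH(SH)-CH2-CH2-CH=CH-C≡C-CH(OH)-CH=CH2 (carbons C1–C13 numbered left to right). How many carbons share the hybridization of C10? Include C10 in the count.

C10 is sp (two π bonds).
C1: sp3
C2: sp3
C3: sp3
C4: sp3
C5: sp3
C6: sp3
C7: sp2
C8: sp2
C9: sp ✓
C10: sp ✓
C11: sp3
C12: sp2
C13: sp2
2 carbons are sp.

2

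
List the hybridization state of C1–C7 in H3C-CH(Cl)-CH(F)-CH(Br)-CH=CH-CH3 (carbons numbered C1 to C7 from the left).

C1 sp3, C2 sp3, C3 sp3, C4 sp3, C5 sp2, C6 sp2, C7 sp3

C1 (4 σ bonds) has steric number 4: sp3.
C2: 4 σ bonds — 4 electron domains, sp3.
C3 — 4 σ bonds. Steric number 4, so sp3.
C4: 4 σ bonds; 4 regions of electron density → sp3.
C5: 3 σ bonds, plus one π bond; 3 regions of electron density → sp2.
C6 has 3 σ bonds, plus one π bond: steric number 3 → sp2.
C7 — 4 σ bonds. Steric number 4, so sp3.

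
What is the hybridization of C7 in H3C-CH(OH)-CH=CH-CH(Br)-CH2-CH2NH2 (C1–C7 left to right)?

sp^3

C7 — 4 σ bonds. Steric number 4, so sp3.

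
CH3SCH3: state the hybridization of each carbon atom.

sp³

Each carbon atom: 4 σ bonds; 4 regions of electron density → sp3.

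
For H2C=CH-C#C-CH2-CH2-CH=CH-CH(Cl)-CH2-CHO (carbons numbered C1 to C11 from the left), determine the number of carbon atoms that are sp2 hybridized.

C1: sp2 ✓
C2: sp2 ✓
C3: sp
C4: sp
C5: sp3
C6: sp3
C7: sp2 ✓
C8: sp2 ✓
C9: sp3
C10: sp3
C11: sp2 ✓
C1, C2, C7, C8, C11 → 5 sp2 carbons.

5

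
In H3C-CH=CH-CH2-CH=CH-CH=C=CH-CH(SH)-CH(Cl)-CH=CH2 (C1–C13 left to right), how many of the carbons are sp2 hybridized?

8

C1: sp3
C2: sp2 ✓
C3: sp2 ✓
C4: sp3
C5: sp2 ✓
C6: sp2 ✓
C7: sp2 ✓
C8: sp
C9: sp2 ✓
C10: sp3
C11: sp3
C12: sp2 ✓
C13: sp2 ✓
C2, C3, C5, C6, C7, C9, C12, C13 → 8 sp2 carbons.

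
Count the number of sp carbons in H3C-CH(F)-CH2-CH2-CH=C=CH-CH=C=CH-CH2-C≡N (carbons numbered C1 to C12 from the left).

3

C1: sp3
C2: sp3
C3: sp3
C4: sp3
C5: sp2
C6: sp ✓
C7: sp2
C8: sp2
C9: sp ✓
C10: sp2
C11: sp3
C12: sp ✓
C6, C9, C12 → 3 sp carbons.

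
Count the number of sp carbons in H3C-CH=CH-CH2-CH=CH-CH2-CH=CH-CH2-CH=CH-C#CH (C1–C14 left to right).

2

C1: sp3
C2: sp2
C3: sp2
C4: sp3
C5: sp2
C6: sp2
C7: sp3
C8: sp2
C9: sp2
C10: sp3
C11: sp2
C12: sp2
C13: sp ✓
C14: sp ✓
C13, C14 → 2 sp carbons.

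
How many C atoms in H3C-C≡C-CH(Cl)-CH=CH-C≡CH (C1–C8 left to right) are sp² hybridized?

2

C1: sp3
C2: sp
C3: sp
C4: sp3
C5: sp2 ✓
C6: sp2 ✓
C7: sp
C8: sp
C5, C6 → 2 sp2 carbons.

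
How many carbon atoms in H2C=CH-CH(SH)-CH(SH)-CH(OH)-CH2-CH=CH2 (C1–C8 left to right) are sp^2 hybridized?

4

C1: sp2 ✓
C2: sp2 ✓
C3: sp3
C4: sp3
C5: sp3
C6: sp3
C7: sp2 ✓
C8: sp2 ✓
C1, C2, C7, C8 → 4 sp2 carbons.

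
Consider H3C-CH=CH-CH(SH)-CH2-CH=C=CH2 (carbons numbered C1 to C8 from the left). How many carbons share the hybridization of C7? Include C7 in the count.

C7 is sp (two π bonds).
C1: sp3
C2: sp2
C3: sp2
C4: sp3
C5: sp3
C6: sp2
C7: sp ✓
C8: sp2
1 carbon is sp.

1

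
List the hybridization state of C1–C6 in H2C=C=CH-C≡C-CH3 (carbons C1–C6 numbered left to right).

C1 sp2, C2 sp, C3 sp2, C4 sp, C5 sp, C6 sp3

C1: 3 σ bonds, plus one π bond; 3 regions of electron density → sp2.
C2 — 2 σ bonds, plus two π bonds. Steric number 2, so sp.
C3 carries 3 σ bonds, plus one π bond, giving a steric number of 3, so it is sp2.
C4 is sp: 2 σ bonds, plus two π bonds, 2 electron-density regions.
C5 carries 2 σ bonds, plus two π bonds, giving a steric number of 2, so it is sp.
C6 is sp3: 4 σ bonds, 4 electron-density regions.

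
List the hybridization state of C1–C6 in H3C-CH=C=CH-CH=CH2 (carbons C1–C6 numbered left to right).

C1 sp3, C2 sp2, C3 sp, C4 sp2, C5 sp2, C6 sp2

C1: 4 σ bonds — 4 electron domains, sp3.
C2: 3 σ bonds, plus one π bond — 3 electron domains, sp2.
C3 is sp: 2 σ bonds, plus two π bonds, 2 electron-density regions.
C4 is sp2: 3 σ bonds, plus one π bond, 3 electron-density regions.
C5 is sp2: 3 σ bonds, plus one π bond, 3 electron-density regions.
C6 has 3 σ bonds, plus one π bond: steric number 3 → sp2.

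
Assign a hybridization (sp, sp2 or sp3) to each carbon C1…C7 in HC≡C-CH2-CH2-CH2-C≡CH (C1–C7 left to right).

C1 sp, C2 sp, C3 sp3, C4 sp3, C5 sp3, C6 sp, C7 sp

C1 (2 σ bonds, plus two π bonds) has steric number 2: sp.
C2 — 2 σ bonds, plus two π bonds. Steric number 2, so sp.
C3 (4 σ bonds) has steric number 4: sp3.
C4 is sp3: 4 σ bonds, 4 electron-density regions.
C5 is sp3: 4 σ bonds, 4 electron-density regions.
C6: 2 σ bonds, plus two π bonds; 2 regions of electron density → sp.
C7 (2 σ bonds, plus two π bonds) has steric number 2: sp.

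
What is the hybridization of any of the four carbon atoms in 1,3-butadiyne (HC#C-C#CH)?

sp

Every carbon is part of a C≡C triple bond: two σ regions → sp.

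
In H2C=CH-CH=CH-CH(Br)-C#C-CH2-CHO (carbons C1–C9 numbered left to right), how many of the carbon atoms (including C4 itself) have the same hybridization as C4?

C4 is sp2 (one π bond).
C1: sp2 ✓
C2: sp2 ✓
C3: sp2 ✓
C4: sp2 ✓
C5: sp3
C6: sp
C7: sp
C8: sp3
C9: sp2 ✓
5 carbons are sp2.

5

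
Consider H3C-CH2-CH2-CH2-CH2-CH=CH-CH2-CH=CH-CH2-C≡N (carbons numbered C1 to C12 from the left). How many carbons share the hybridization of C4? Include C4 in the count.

C4 is sp3 (only σ bonds).
C1: sp3 ✓
C2: sp3 ✓
C3: sp3 ✓
C4: sp3 ✓
C5: sp3 ✓
C6: sp2
C7: sp2
C8: sp3 ✓
C9: sp2
C10: sp2
C11: sp3 ✓
C12: sp
7 carbons are sp3.

7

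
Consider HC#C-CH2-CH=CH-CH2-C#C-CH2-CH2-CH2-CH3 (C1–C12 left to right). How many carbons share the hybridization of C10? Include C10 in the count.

6

C10 is sp3 (only σ bonds).
C1: sp
C2: sp
C3: sp3 ✓
C4: sp2
C5: sp2
C6: sp3 ✓
C7: sp
C8: sp
C9: sp3 ✓
C10: sp3 ✓
C11: sp3 ✓
C12: sp3 ✓
6 carbons are sp3.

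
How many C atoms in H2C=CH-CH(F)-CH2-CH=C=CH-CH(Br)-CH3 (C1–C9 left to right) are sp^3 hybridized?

C1: sp2
C2: sp2
C3: sp3 ✓
C4: sp3 ✓
C5: sp2
C6: sp
C7: sp2
C8: sp3 ✓
C9: sp3 ✓
C3, C4, C8, C9 → 4 sp3 carbons.

4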